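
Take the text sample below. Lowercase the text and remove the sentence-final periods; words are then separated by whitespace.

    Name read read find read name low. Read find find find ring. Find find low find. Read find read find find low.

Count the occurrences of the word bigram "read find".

4

Scanning the 21 overlapping bigram windows for "read find":
  position 3–4: read find
  position 8–9: read find
  position 17–18: read find
  position 19–20: read find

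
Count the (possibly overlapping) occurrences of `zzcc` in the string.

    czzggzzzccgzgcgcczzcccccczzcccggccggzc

3

Sliding a length-4 window over the 38 characters (35 positions):
  position 7–10: zzcc
  position 18–21: zzcc
  position 26–29: zzcc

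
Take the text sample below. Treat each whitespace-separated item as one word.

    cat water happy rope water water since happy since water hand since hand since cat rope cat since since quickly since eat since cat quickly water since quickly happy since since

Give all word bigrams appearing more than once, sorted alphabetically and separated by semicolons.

Bigram counts meeting the condition (more than once):
  hand since: 2
  happy since: 2
  since cat: 2
  since quickly: 2
  since since: 2
  water since: 2

hand since; happy since; since cat; since quickly; since since; water since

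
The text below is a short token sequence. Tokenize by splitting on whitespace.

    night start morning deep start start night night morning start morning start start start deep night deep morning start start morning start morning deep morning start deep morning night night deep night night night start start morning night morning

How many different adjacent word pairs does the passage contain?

39 tokens → 38 bigram windows in total.
Repeated bigrams (each contributes count−1 duplicates):
  morning start: 5
  start morning: 5
  start start: 5
  night night: 4
  deep morning: 3
  deep night: 2
  morning deep: 2
  morning night: 2
  … (4 more repeated)
24 duplicate windows → 38 − 24 = 14 distinct.

14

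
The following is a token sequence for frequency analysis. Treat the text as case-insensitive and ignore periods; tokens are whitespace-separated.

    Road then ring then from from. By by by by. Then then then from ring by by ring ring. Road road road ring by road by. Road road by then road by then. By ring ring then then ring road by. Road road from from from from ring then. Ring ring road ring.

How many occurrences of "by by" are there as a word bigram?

4

Scanning the 52 overlapping bigram windows for "by by":
  position 7–8: by by
  position 8–9: by by
  position 9–10: by by
  position 16–17: by by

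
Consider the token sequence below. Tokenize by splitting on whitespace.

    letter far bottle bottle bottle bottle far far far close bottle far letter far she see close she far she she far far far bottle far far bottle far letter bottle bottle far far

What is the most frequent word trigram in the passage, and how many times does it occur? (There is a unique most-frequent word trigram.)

Trigram frequencies (highest first):
  bottle far far: 3
  bottle bottle bottle: 2
  bottle bottle far: 2
  far far far: 2
  bottle far letter: 2
  far far bottle: 2
  … (18 more, each ≤ 2)

"bottle far far", 3 times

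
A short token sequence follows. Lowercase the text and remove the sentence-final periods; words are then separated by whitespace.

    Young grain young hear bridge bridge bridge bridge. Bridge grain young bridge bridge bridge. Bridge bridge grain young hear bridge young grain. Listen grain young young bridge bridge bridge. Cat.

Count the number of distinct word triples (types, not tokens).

17

30 tokens → 28 trigram windows in total.
Repeated trigrams (each contributes count−1 duplicates):
  bridge bridge bridge: 7
  bridge bridge grain: 2
  bridge grain young: 2
  grain young hear: 2
  young bridge bridge: 2
  young hear bridge: 2
11 duplicate windows → 28 − 11 = 17 distinct.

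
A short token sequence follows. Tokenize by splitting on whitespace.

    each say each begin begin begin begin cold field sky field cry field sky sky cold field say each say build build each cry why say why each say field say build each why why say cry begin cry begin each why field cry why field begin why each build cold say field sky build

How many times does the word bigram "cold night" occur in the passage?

Scanning the 54 overlapping bigram windows for "cold night":
  (none found)

0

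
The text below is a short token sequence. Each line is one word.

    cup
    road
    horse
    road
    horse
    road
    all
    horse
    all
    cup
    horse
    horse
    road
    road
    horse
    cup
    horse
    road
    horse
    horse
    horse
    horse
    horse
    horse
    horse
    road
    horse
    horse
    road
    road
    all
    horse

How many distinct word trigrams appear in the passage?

32 tokens → 30 trigram windows in total.
Repeated trigrams (each contributes count−1 duplicates):
  horse horse horse: 5
  horse horse road: 3
  horse road horse: 3
  horse road road: 2
  road all horse: 2
  road horse horse: 2
  road horse road: 2
12 duplicate windows → 30 − 12 = 18 distinct.

18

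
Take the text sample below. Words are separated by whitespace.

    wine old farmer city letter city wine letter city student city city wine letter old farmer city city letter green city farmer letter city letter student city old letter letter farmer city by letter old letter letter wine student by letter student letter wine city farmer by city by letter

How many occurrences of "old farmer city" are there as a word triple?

Scanning the 48 overlapping trigram windows for "old farmer city":
  position 2–4: old farmer city
  position 15–17: old farmer city

2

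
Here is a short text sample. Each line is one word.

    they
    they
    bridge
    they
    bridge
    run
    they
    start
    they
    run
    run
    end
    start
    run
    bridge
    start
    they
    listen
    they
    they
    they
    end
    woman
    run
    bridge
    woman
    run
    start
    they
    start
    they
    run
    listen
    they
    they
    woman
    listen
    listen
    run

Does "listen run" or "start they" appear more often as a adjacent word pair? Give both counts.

"start they" (4 vs 1)

"listen run": 1 occurrence
"start they": 4 occurrences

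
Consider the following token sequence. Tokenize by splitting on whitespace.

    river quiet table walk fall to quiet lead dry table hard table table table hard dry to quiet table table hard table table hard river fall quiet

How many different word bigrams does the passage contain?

17

27 tokens → 26 bigram windows in total.
Repeated bigrams (each contributes count−1 duplicates):
  table hard: 4
  table table: 4
  hard table: 2
  quiet table: 2
  to quiet: 2
9 duplicate windows → 26 − 9 = 17 distinct.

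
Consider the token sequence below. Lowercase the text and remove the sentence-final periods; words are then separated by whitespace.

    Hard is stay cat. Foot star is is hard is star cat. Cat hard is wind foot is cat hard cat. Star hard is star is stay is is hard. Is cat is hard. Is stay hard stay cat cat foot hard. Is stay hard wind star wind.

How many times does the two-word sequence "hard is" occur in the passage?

7

Scanning the 47 overlapping bigram windows for "hard is":
  position 1–2: hard is
  position 9–10: hard is
  position 14–15: hard is
  position 23–24: hard is
  position 30–31: hard is
  position 34–35: hard is
  position 42–43: hard is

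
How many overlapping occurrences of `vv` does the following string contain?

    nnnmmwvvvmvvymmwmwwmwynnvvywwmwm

Sliding a length-2 window over the 32 characters (31 positions):
  position 7–8: vv
  position 8–9: vv
  position 11–12: vv
  position 25–26: vv

4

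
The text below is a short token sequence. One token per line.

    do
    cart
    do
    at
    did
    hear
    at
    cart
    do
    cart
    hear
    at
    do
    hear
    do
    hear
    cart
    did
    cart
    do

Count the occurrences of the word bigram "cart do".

3

Scanning the 19 overlapping bigram windows for "cart do":
  position 2–3: cart do
  position 8–9: cart do
  position 19–20: cart do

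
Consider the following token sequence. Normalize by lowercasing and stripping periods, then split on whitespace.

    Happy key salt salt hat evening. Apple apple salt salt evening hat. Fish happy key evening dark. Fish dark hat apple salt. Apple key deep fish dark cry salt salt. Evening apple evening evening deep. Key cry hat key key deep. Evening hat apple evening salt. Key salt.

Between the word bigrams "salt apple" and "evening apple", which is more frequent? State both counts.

"salt apple": 1 occurrence
"evening apple": 2 occurrences

"evening apple" (2 vs 1)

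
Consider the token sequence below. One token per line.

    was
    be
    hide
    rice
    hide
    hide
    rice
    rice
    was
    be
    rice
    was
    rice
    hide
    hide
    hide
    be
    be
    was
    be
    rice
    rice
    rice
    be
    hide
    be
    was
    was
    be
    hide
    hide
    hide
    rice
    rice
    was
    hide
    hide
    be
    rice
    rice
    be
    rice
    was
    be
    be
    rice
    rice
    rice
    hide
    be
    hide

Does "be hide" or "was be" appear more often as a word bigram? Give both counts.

"be hide": 4 occurrences
"was be": 5 occurrences

"was be" (5 vs 4)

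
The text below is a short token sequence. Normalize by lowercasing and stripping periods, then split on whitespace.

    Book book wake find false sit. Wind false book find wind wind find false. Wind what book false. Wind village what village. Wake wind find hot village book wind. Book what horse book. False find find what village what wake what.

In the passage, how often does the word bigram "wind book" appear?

1

Scanning the 40 overlapping bigram windows for "wind book":
  position 29–30: wind book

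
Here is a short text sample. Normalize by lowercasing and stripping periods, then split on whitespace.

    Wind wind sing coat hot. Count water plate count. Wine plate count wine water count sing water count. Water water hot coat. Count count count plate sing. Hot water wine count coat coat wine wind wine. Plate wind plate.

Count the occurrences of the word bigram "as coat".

0

Scanning the 38 overlapping bigram windows for "as coat":
  (none found)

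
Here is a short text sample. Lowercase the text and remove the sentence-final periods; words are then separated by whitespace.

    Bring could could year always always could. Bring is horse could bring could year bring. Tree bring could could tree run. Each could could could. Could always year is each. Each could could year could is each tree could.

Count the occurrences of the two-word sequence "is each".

2

Scanning the 38 overlapping bigram windows for "is each":
  position 29–30: is each
  position 36–37: is each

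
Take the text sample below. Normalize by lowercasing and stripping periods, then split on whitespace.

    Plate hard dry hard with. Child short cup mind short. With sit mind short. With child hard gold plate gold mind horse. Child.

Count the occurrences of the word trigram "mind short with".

Scanning the 21 overlapping trigram windows for "mind short with":
  position 9–11: mind short with
  position 13–15: mind short with

2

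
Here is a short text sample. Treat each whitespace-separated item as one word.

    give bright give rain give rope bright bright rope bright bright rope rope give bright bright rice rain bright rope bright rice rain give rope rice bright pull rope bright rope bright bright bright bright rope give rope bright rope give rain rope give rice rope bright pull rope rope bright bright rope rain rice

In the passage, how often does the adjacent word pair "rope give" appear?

Scanning the 54 overlapping bigram windows for "rope give":
  position 13–14: rope give
  position 36–37: rope give
  position 40–41: rope give
  position 43–44: rope give

4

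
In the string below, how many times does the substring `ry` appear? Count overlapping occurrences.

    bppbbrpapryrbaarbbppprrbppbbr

Sliding a length-2 window over the 29 characters (28 positions):
  position 10–11: ry

1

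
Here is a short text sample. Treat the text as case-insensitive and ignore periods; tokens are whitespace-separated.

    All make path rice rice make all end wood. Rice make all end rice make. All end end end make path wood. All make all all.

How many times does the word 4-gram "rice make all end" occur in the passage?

Scanning the 23 overlapping 4-gram windows for "rice make all end":
  position 5–8: rice make all end
  position 10–13: rice make all end
  position 14–17: rice make all end

3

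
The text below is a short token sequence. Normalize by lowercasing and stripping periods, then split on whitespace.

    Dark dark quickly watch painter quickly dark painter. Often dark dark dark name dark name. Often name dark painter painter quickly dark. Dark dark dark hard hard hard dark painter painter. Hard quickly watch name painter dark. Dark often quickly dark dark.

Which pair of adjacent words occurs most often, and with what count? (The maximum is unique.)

"dark dark", 8 times

Bigram frequencies (highest first):
  dark dark: 8
  quickly dark: 3
  dark painter: 3
  quickly watch: 2
  painter quickly: 2
  dark name: 2
  … (18 more, each ≤ 2)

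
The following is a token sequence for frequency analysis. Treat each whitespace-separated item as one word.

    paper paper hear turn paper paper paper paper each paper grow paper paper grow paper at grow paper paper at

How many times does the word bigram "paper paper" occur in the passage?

Scanning the 19 overlapping bigram windows for "paper paper":
  position 1–2: paper paper
  position 5–6: paper paper
  position 6–7: paper paper
  position 7–8: paper paper
  position 12–13: paper paper
  position 18–19: paper paper

6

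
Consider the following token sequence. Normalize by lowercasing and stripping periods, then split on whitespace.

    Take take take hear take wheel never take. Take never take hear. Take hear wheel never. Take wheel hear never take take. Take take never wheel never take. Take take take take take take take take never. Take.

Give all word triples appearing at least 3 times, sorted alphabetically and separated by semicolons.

never take take; take take never; take take take; wheel never take

Trigram counts meeting the condition (at least 3 times):
  never take take: 3
  take take never: 3
  take take take: 10
  wheel never take: 3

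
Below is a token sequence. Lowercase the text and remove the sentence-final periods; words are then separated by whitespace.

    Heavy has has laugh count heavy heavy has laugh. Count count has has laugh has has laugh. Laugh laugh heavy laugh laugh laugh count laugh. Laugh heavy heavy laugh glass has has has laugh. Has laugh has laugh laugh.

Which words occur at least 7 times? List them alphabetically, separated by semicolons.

Unigram counts meeting the condition (at least 7 times):
  has: 12
  laugh: 16

has; laugh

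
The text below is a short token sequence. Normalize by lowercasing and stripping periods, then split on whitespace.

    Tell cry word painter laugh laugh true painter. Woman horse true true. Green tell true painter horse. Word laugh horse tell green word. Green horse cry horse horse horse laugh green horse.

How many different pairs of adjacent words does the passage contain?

28

32 tokens → 31 bigram windows in total.
Repeated bigrams (each contributes count−1 duplicates):
  green horse: 2
  horse horse: 2
  true painter: 2
3 duplicate windows → 31 − 3 = 28 distinct.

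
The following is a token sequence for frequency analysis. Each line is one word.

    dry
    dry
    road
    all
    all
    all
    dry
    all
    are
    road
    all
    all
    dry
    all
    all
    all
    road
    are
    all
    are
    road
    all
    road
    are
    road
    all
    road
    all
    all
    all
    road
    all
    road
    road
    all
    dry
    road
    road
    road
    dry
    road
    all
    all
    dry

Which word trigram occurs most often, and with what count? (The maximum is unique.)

Trigram frequencies (highest first):
  road all all: 4
  all all all: 3
  all all dry: 3
  are road all: 3
  road all road: 3
  dry road all: 2
  … (19 more, each ≤ 2)

"road all all", 4 times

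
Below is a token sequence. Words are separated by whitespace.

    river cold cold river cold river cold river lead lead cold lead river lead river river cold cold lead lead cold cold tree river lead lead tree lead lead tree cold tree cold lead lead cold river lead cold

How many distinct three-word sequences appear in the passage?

28

39 tokens → 37 trigram windows in total.
Repeated trigrams (each contributes count−1 duplicates):
  lead lead cold: 3
  cold lead lead: 2
  cold river cold: 2
  cold river lead: 2
  lead lead tree: 2
  river cold cold: 2
  river cold river: 2
  river lead lead: 2
9 duplicate windows → 37 − 9 = 28 distinct.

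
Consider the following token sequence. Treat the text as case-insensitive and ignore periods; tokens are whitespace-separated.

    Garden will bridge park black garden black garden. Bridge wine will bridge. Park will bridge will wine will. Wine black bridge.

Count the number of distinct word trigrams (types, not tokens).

18

21 tokens → 19 trigram windows in total.
Repeated trigrams (each contributes count−1 duplicates):
  will bridge park: 2
1 duplicate windows → 19 − 1 = 18 distinct.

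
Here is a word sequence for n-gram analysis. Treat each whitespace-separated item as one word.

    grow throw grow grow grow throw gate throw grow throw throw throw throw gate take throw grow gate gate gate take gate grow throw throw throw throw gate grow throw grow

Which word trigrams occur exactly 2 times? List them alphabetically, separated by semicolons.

gate grow throw; grow throw grow; grow throw throw; throw throw gate

Trigram counts meeting the condition (exactly 2 times):
  gate grow throw: 2
  grow throw grow: 2
  grow throw throw: 2
  throw throw gate: 2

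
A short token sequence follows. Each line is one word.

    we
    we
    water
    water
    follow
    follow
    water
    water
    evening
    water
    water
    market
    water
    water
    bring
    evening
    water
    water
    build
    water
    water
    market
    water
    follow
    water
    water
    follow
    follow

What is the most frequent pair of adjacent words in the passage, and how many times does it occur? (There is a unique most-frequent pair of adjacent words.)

"water water", 7 times

Bigram frequencies (highest first):
  water water: 7
  water follow: 3
  follow follow: 2
  follow water: 2
  evening water: 2
  water market: 2
  … (8 more, each ≤ 2)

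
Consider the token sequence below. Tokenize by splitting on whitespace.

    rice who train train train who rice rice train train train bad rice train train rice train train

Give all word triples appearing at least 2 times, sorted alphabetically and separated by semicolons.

rice train train; train train train

Trigram counts meeting the condition (at least 2 times):
  rice train train: 3
  train train train: 2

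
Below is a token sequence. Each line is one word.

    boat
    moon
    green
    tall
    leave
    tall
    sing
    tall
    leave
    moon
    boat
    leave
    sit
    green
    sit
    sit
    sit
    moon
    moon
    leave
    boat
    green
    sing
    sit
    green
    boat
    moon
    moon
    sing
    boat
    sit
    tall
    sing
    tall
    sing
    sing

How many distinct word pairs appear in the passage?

36 tokens → 35 bigram windows in total.
Repeated bigrams (each contributes count−1 duplicates):
  tall sing: 3
  boat moon: 2
  moon moon: 2
  sing tall: 2
  sit green: 2
  sit sit: 2
  tall leave: 2
8 duplicate windows → 35 − 8 = 27 distinct.

27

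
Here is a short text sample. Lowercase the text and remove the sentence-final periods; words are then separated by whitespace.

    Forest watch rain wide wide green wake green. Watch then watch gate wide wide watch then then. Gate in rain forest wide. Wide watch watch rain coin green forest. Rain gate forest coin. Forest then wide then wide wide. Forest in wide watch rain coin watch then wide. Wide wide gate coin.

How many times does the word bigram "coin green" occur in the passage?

1

Scanning the 51 overlapping bigram windows for "coin green":
  position 27–28: coin green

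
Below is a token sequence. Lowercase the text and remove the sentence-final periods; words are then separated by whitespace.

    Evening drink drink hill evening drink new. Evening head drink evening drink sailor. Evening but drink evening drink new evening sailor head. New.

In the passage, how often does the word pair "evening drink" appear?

Scanning the 22 overlapping bigram windows for "evening drink":
  position 1–2: evening drink
  position 5–6: evening drink
  position 11–12: evening drink
  position 17–18: evening drink

4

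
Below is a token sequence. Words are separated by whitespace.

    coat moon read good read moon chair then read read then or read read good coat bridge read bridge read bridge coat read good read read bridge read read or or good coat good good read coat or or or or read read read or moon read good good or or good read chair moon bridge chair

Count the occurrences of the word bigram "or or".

5

Scanning the 56 overlapping bigram windows for "or or":
  position 30–31: or or
  position 38–39: or or
  position 39–40: or or
  position 40–41: or or
  position 50–51: or or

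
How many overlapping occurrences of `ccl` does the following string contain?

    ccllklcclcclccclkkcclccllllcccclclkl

Sliding a length-3 window over the 36 characters (34 positions):
  position 1–3: ccl
  position 7–9: ccl
  position 10–12: ccl
  position 14–16: ccl
  position 19–21: ccl
  position 22–24: ccl
  position 30–32: ccl

7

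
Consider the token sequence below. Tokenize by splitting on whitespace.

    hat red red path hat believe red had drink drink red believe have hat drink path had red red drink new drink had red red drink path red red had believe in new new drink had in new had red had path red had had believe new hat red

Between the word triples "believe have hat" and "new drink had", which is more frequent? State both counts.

"new drink had" (2 vs 1)

"believe have hat": 1 occurrence
"new drink had": 2 occurrences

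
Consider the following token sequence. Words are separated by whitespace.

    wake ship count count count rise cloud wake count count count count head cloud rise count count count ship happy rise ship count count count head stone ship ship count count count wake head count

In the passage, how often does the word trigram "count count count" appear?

6

Scanning the 33 overlapping trigram windows for "count count count":
  position 3–5: count count count
  position 9–11: count count count
  position 10–12: count count count
  position 16–18: count count count
  position 23–25: count count count
  position 30–32: count count count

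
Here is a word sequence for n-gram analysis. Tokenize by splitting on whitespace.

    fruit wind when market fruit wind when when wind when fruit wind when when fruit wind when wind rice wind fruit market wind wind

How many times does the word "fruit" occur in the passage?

Scanning the 24 tokens for "fruit":
  position 1: fruit
  position 5: fruit
  position 11: fruit
  position 15: fruit
  position 21: fruit

5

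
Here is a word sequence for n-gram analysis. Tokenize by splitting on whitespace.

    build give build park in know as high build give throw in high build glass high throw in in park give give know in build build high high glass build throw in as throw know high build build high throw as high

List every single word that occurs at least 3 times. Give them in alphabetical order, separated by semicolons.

as; build; give; high; in; know; throw

Unigram counts meeting the condition (at least 3 times):
  as: 3
  build: 9
  give: 4
  high: 8
  in: 6
  know: 3
  throw: 5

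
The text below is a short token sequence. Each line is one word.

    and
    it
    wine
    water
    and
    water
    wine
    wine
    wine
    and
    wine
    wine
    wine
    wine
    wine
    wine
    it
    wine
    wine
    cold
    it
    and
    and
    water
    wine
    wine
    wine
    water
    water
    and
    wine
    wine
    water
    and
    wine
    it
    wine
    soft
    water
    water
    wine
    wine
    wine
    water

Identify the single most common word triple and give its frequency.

Trigram frequencies (highest first):
  wine wine wine: 7
  water wine wine: 3
  wine wine water: 3
  wine water and: 2
  and water wine: 2
  and wine wine: 2
  … (21 more, each ≤ 2)

"wine wine wine", 7 times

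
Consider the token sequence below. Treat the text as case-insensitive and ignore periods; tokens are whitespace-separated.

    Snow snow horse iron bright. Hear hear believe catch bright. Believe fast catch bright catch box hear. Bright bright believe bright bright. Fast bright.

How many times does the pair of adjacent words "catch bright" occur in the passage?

2

Scanning the 23 overlapping bigram windows for "catch bright":
  position 9–10: catch bright
  position 13–14: catch bright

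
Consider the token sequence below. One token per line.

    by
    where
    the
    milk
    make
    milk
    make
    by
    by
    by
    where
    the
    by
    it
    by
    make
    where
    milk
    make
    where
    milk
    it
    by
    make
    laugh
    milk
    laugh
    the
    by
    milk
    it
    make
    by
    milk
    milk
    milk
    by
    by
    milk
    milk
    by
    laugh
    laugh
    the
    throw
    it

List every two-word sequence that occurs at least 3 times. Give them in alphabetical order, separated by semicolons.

by by; by milk; milk make; milk milk

Bigram counts meeting the condition (at least 3 times):
  by by: 3
  by milk: 3
  milk make: 3
  milk milk: 3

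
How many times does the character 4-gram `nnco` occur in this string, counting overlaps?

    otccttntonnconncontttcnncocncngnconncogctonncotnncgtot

Sliding a length-4 window over the 54 characters (51 positions):
  position 10–13: nnco
  position 14–17: nnco
  position 23–26: nnco
  position 35–38: nnco
  position 43–46: nnco

5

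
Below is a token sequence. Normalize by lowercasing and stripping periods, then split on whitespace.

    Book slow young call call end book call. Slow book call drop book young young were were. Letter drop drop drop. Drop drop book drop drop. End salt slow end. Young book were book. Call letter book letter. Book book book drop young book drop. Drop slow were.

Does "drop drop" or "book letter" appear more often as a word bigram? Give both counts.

"drop drop" (6 vs 1)

"drop drop": 6 occurrences
"book letter": 1 occurrence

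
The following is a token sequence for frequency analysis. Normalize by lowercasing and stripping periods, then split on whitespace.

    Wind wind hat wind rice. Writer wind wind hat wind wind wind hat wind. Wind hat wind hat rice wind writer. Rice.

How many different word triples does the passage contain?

22 tokens → 20 trigram windows in total.
Repeated trigrams (each contributes count−1 duplicates):
  wind hat wind: 4
  wind wind hat: 4
  hat wind wind: 2
7 duplicate windows → 20 − 7 = 13 distinct.

13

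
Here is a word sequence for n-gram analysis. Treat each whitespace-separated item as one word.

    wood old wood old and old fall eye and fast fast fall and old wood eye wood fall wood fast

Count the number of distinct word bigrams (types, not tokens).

16

20 tokens → 19 bigram windows in total.
Repeated bigrams (each contributes count−1 duplicates):
  and old: 2
  old wood: 2
  wood old: 2
3 duplicate windows → 19 − 3 = 16 distinct.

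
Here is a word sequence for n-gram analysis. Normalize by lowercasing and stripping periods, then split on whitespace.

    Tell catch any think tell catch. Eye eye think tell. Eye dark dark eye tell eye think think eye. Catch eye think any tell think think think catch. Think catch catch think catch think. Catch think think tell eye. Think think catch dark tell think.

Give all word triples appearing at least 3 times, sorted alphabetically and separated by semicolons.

Trigram counts meeting the condition (at least 3 times):
  catch think catch: 3
  think catch think: 3

catch think catch; think catch think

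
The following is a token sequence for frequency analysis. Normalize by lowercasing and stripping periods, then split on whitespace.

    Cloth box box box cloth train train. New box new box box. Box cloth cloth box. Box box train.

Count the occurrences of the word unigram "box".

10

Scanning the 19 tokens for "box":
  position 2: box
  position 3: box
  position 4: box
  position 9: box
  position 11: box
  position 12: box
  position 13: box
  position 16: box
  position 17: box
  position 18: box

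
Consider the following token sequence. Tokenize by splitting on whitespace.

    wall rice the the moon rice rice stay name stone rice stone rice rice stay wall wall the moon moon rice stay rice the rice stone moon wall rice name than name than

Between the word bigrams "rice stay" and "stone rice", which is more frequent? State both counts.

"rice stay": 3 occurrences
"stone rice": 2 occurrences

"rice stay" (3 vs 2)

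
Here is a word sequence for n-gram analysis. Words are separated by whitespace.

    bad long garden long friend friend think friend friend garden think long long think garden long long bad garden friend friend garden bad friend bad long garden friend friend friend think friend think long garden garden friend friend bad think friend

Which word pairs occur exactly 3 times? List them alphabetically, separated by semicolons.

Bigram counts meeting the condition (exactly 3 times):
  friend think: 3
  garden friend: 3
  long garden: 3
  think friend: 3

friend think; garden friend; long garden; think friend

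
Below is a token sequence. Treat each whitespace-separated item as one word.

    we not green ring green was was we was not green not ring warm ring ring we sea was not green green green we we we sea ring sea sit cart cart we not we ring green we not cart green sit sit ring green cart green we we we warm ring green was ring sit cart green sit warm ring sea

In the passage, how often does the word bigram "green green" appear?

Scanning the 61 overlapping bigram windows for "green green":
  position 21–22: green green
  position 22–23: green green

2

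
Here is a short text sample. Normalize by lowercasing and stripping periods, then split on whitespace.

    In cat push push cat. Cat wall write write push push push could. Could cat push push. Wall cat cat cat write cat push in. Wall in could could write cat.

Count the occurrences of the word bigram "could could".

2

Scanning the 30 overlapping bigram windows for "could could":
  position 13–14: could could
  position 28–29: could could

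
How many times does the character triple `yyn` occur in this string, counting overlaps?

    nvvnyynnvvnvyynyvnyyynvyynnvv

4

Sliding a length-3 window over the 29 characters (27 positions):
  position 5–7: yyn
  position 13–15: yyn
  position 20–22: yyn
  position 24–26: yyn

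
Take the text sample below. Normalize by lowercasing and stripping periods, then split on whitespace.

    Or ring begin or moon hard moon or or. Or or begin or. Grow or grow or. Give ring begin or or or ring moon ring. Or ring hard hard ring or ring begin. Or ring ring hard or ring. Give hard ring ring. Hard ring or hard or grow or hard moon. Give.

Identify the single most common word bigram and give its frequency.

Bigram frequencies (highest first):
  or ring: 6
  or or: 5
  begin or: 4
  ring begin: 3
  or grow: 3
  grow or: 3
  … (19 more, each ≤ 3)

"or ring", 6 times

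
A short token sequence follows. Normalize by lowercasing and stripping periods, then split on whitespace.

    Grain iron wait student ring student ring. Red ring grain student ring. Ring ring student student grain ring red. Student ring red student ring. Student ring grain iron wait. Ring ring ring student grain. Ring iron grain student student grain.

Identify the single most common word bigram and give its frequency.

Bigram frequencies (highest first):
  student ring: 6
  ring student: 4
  ring ring: 4
  ring red: 3
  student grain: 3
  grain iron: 2
  … (11 more, each ≤ 2)

"student ring", 6 times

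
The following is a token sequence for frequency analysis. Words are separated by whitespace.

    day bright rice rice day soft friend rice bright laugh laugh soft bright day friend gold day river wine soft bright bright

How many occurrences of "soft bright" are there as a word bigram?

2

Scanning the 21 overlapping bigram windows for "soft bright":
  position 12–13: soft bright
  position 20–21: soft bright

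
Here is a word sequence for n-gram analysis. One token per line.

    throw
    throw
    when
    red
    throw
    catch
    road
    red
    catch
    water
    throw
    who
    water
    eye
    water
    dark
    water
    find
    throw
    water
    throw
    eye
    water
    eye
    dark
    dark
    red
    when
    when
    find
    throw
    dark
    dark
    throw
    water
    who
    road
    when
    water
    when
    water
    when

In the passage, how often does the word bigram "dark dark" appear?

2

Scanning the 41 overlapping bigram windows for "dark dark":
  position 25–26: dark dark
  position 32–33: dark dark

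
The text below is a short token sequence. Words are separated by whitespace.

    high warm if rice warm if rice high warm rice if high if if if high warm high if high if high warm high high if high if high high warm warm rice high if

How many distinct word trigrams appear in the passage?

25

35 tokens → 33 trigram windows in total.
Repeated trigrams (each contributes count−1 duplicates):
  high if high: 4
  if high if: 3
  high warm high: 2
  if high warm: 2
  warm if rice: 2
8 duplicate windows → 33 − 8 = 25 distinct.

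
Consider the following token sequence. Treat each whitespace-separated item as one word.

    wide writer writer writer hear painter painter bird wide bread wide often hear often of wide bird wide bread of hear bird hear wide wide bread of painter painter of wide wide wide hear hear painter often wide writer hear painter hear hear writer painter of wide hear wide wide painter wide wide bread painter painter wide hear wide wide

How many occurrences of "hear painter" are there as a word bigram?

Scanning the 59 overlapping bigram windows for "hear painter":
  position 5–6: hear painter
  position 35–36: hear painter
  position 40–41: hear painter

3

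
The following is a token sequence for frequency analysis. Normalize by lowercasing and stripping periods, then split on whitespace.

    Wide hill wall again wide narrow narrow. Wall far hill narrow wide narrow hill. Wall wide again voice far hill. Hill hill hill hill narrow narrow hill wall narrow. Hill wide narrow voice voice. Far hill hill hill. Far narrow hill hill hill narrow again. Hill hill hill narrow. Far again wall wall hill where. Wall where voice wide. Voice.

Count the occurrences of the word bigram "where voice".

Scanning the 59 overlapping bigram windows for "where voice":
  position 57–58: where voice

1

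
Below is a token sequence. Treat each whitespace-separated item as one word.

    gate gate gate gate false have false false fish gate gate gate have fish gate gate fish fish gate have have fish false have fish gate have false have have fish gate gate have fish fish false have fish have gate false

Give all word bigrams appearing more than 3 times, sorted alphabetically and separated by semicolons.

Bigram counts meeting the condition (more than 3 times):
  false have: 4
  fish gate: 5
  gate gate: 7
  gate have: 4
  have fish: 6

false have; fish gate; gate gate; gate have; have fish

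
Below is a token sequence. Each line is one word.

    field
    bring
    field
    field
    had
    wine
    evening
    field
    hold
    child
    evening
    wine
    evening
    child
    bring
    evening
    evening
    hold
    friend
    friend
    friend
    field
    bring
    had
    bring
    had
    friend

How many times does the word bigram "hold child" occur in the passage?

Scanning the 26 overlapping bigram windows for "hold child":
  position 9–10: hold child

1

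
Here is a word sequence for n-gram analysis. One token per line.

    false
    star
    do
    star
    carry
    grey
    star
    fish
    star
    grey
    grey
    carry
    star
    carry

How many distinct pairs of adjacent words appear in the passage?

12

14 tokens → 13 bigram windows in total.
Repeated bigrams (each contributes count−1 duplicates):
  star carry: 2
1 duplicate windows → 13 − 1 = 12 distinct.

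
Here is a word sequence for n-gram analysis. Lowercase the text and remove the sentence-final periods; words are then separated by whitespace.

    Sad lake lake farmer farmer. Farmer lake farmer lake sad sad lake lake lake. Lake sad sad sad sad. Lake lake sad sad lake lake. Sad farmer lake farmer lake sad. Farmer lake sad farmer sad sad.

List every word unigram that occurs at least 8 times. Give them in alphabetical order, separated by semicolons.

farmer; lake; sad

Unigram counts meeting the condition (at least 8 times):
  farmer: 8
  lake: 15
  sad: 14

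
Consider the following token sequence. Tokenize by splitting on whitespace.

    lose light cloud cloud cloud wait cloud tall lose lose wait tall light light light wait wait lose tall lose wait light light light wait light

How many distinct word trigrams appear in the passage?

26 tokens → 24 trigram windows in total.
Repeated trigrams (each contributes count−1 duplicates):
  light light light: 2
  light light wait: 2
2 duplicate windows → 24 − 2 = 22 distinct.

22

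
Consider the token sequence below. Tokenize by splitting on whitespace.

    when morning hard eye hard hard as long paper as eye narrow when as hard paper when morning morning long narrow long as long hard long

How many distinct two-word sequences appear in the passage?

26 tokens → 25 bigram windows in total.
Repeated bigrams (each contributes count−1 duplicates):
  as long: 2
  when morning: 2
2 duplicate windows → 25 − 2 = 23 distinct.

23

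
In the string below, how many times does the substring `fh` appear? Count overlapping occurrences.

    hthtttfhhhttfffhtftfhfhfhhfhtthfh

7

Sliding a length-2 window over the 33 characters (32 positions):
  position 7–8: fh
  position 15–16: fh
  position 20–21: fh
  position 22–23: fh
  position 24–25: fh
  position 27–28: fh
  position 32–33: fh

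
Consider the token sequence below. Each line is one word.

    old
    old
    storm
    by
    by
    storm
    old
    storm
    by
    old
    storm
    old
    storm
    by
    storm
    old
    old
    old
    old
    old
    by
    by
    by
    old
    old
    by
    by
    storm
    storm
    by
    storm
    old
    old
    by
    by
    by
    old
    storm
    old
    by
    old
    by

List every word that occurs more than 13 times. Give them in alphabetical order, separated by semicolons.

Unigram counts meeting the condition (more than 13 times):
  by: 15
  old: 17

by; old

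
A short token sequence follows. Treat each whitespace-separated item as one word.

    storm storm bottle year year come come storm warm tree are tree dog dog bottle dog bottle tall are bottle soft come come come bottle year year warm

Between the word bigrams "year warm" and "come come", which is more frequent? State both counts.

"year warm": 1 occurrence
"come come": 3 occurrences

"come come" (3 vs 1)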